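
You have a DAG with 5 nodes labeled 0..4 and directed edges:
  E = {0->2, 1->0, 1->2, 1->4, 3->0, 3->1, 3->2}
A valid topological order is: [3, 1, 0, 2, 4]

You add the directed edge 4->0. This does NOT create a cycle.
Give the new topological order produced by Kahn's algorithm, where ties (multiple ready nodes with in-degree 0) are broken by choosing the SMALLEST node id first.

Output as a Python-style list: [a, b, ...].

Answer: [3, 1, 4, 0, 2]

Derivation:
Old toposort: [3, 1, 0, 2, 4]
Added edge: 4->0
Position of 4 (4) > position of 0 (2). Must reorder: 4 must now come before 0.
Run Kahn's algorithm (break ties by smallest node id):
  initial in-degrees: [3, 1, 3, 0, 1]
  ready (indeg=0): [3]
  pop 3: indeg[0]->2; indeg[1]->0; indeg[2]->2 | ready=[1] | order so far=[3]
  pop 1: indeg[0]->1; indeg[2]->1; indeg[4]->0 | ready=[4] | order so far=[3, 1]
  pop 4: indeg[0]->0 | ready=[0] | order so far=[3, 1, 4]
  pop 0: indeg[2]->0 | ready=[2] | order so far=[3, 1, 4, 0]
  pop 2: no out-edges | ready=[] | order so far=[3, 1, 4, 0, 2]
  Result: [3, 1, 4, 0, 2]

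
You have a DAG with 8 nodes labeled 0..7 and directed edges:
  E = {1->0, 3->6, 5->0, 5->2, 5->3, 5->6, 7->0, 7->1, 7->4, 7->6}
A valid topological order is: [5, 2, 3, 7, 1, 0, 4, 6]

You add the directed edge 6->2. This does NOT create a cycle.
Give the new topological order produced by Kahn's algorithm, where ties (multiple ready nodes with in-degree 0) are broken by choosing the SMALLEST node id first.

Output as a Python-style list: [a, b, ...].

Answer: [5, 3, 7, 1, 0, 4, 6, 2]

Derivation:
Old toposort: [5, 2, 3, 7, 1, 0, 4, 6]
Added edge: 6->2
Position of 6 (7) > position of 2 (1). Must reorder: 6 must now come before 2.
Run Kahn's algorithm (break ties by smallest node id):
  initial in-degrees: [3, 1, 2, 1, 1, 0, 3, 0]
  ready (indeg=0): [5, 7]
  pop 5: indeg[0]->2; indeg[2]->1; indeg[3]->0; indeg[6]->2 | ready=[3, 7] | order so far=[5]
  pop 3: indeg[6]->1 | ready=[7] | order so far=[5, 3]
  pop 7: indeg[0]->1; indeg[1]->0; indeg[4]->0; indeg[6]->0 | ready=[1, 4, 6] | order so far=[5, 3, 7]
  pop 1: indeg[0]->0 | ready=[0, 4, 6] | order so far=[5, 3, 7, 1]
  pop 0: no out-edges | ready=[4, 6] | order so far=[5, 3, 7, 1, 0]
  pop 4: no out-edges | ready=[6] | order so far=[5, 3, 7, 1, 0, 4]
  pop 6: indeg[2]->0 | ready=[2] | order so far=[5, 3, 7, 1, 0, 4, 6]
  pop 2: no out-edges | ready=[] | order so far=[5, 3, 7, 1, 0, 4, 6, 2]
  Result: [5, 3, 7, 1, 0, 4, 6, 2]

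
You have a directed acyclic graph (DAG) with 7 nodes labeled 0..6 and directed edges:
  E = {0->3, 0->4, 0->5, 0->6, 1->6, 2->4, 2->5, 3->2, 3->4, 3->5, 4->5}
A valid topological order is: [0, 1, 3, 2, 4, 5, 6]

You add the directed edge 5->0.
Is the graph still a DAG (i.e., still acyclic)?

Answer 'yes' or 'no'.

Answer: no

Derivation:
Given toposort: [0, 1, 3, 2, 4, 5, 6]
Position of 5: index 5; position of 0: index 0
New edge 5->0: backward (u after v in old order)
Backward edge: old toposort is now invalid. Check if this creates a cycle.
Does 0 already reach 5? Reachable from 0: [0, 2, 3, 4, 5, 6]. YES -> cycle!
Still a DAG? no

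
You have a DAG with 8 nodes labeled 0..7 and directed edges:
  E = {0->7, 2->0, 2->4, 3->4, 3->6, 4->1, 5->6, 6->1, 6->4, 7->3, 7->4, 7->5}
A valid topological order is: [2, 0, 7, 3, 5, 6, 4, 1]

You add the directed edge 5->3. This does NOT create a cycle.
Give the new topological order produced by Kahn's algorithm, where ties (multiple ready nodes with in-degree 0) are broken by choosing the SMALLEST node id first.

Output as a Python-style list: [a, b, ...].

Old toposort: [2, 0, 7, 3, 5, 6, 4, 1]
Added edge: 5->3
Position of 5 (4) > position of 3 (3). Must reorder: 5 must now come before 3.
Run Kahn's algorithm (break ties by smallest node id):
  initial in-degrees: [1, 2, 0, 2, 4, 1, 2, 1]
  ready (indeg=0): [2]
  pop 2: indeg[0]->0; indeg[4]->3 | ready=[0] | order so far=[2]
  pop 0: indeg[7]->0 | ready=[7] | order so far=[2, 0]
  pop 7: indeg[3]->1; indeg[4]->2; indeg[5]->0 | ready=[5] | order so far=[2, 0, 7]
  pop 5: indeg[3]->0; indeg[6]->1 | ready=[3] | order so far=[2, 0, 7, 5]
  pop 3: indeg[4]->1; indeg[6]->0 | ready=[6] | order so far=[2, 0, 7, 5, 3]
  pop 6: indeg[1]->1; indeg[4]->0 | ready=[4] | order so far=[2, 0, 7, 5, 3, 6]
  pop 4: indeg[1]->0 | ready=[1] | order so far=[2, 0, 7, 5, 3, 6, 4]
  pop 1: no out-edges | ready=[] | order so far=[2, 0, 7, 5, 3, 6, 4, 1]
  Result: [2, 0, 7, 5, 3, 6, 4, 1]

Answer: [2, 0, 7, 5, 3, 6, 4, 1]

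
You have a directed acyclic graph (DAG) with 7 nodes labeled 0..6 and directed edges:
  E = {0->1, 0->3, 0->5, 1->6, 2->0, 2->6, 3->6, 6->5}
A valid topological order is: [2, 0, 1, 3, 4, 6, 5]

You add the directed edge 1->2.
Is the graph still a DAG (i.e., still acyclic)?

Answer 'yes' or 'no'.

Answer: no

Derivation:
Given toposort: [2, 0, 1, 3, 4, 6, 5]
Position of 1: index 2; position of 2: index 0
New edge 1->2: backward (u after v in old order)
Backward edge: old toposort is now invalid. Check if this creates a cycle.
Does 2 already reach 1? Reachable from 2: [0, 1, 2, 3, 5, 6]. YES -> cycle!
Still a DAG? no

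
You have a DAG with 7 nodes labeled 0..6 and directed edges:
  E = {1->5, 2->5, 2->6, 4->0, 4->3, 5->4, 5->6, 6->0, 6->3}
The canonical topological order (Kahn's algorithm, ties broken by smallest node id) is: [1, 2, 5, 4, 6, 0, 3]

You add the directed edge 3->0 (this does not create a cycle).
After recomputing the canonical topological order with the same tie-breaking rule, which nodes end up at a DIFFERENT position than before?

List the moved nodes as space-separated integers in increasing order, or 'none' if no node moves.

Old toposort: [1, 2, 5, 4, 6, 0, 3]
Added edge 3->0
Recompute Kahn (smallest-id tiebreak):
  initial in-degrees: [3, 0, 0, 2, 1, 2, 2]
  ready (indeg=0): [1, 2]
  pop 1: indeg[5]->1 | ready=[2] | order so far=[1]
  pop 2: indeg[5]->0; indeg[6]->1 | ready=[5] | order so far=[1, 2]
  pop 5: indeg[4]->0; indeg[6]->0 | ready=[4, 6] | order so far=[1, 2, 5]
  pop 4: indeg[0]->2; indeg[3]->1 | ready=[6] | order so far=[1, 2, 5, 4]
  pop 6: indeg[0]->1; indeg[3]->0 | ready=[3] | order so far=[1, 2, 5, 4, 6]
  pop 3: indeg[0]->0 | ready=[0] | order so far=[1, 2, 5, 4, 6, 3]
  pop 0: no out-edges | ready=[] | order so far=[1, 2, 5, 4, 6, 3, 0]
New canonical toposort: [1, 2, 5, 4, 6, 3, 0]
Compare positions:
  Node 0: index 5 -> 6 (moved)
  Node 1: index 0 -> 0 (same)
  Node 2: index 1 -> 1 (same)
  Node 3: index 6 -> 5 (moved)
  Node 4: index 3 -> 3 (same)
  Node 5: index 2 -> 2 (same)
  Node 6: index 4 -> 4 (same)
Nodes that changed position: 0 3

Answer: 0 3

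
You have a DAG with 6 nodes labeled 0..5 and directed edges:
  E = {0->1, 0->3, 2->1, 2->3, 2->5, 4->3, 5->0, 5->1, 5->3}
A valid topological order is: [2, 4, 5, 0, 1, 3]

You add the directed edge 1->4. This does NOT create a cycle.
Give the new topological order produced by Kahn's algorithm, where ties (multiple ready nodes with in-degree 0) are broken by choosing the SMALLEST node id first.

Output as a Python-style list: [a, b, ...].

Old toposort: [2, 4, 5, 0, 1, 3]
Added edge: 1->4
Position of 1 (4) > position of 4 (1). Must reorder: 1 must now come before 4.
Run Kahn's algorithm (break ties by smallest node id):
  initial in-degrees: [1, 3, 0, 4, 1, 1]
  ready (indeg=0): [2]
  pop 2: indeg[1]->2; indeg[3]->3; indeg[5]->0 | ready=[5] | order so far=[2]
  pop 5: indeg[0]->0; indeg[1]->1; indeg[3]->2 | ready=[0] | order so far=[2, 5]
  pop 0: indeg[1]->0; indeg[3]->1 | ready=[1] | order so far=[2, 5, 0]
  pop 1: indeg[4]->0 | ready=[4] | order so far=[2, 5, 0, 1]
  pop 4: indeg[3]->0 | ready=[3] | order so far=[2, 5, 0, 1, 4]
  pop 3: no out-edges | ready=[] | order so far=[2, 5, 0, 1, 4, 3]
  Result: [2, 5, 0, 1, 4, 3]

Answer: [2, 5, 0, 1, 4, 3]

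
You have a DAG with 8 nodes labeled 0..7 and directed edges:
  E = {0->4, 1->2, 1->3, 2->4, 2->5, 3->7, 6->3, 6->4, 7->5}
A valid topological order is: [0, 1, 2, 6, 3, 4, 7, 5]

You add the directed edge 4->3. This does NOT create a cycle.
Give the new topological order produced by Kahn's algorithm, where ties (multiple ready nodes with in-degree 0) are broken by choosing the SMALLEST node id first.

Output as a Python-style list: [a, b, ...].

Answer: [0, 1, 2, 6, 4, 3, 7, 5]

Derivation:
Old toposort: [0, 1, 2, 6, 3, 4, 7, 5]
Added edge: 4->3
Position of 4 (5) > position of 3 (4). Must reorder: 4 must now come before 3.
Run Kahn's algorithm (break ties by smallest node id):
  initial in-degrees: [0, 0, 1, 3, 3, 2, 0, 1]
  ready (indeg=0): [0, 1, 6]
  pop 0: indeg[4]->2 | ready=[1, 6] | order so far=[0]
  pop 1: indeg[2]->0; indeg[3]->2 | ready=[2, 6] | order so far=[0, 1]
  pop 2: indeg[4]->1; indeg[5]->1 | ready=[6] | order so far=[0, 1, 2]
  pop 6: indeg[3]->1; indeg[4]->0 | ready=[4] | order so far=[0, 1, 2, 6]
  pop 4: indeg[3]->0 | ready=[3] | order so far=[0, 1, 2, 6, 4]
  pop 3: indeg[7]->0 | ready=[7] | order so far=[0, 1, 2, 6, 4, 3]
  pop 7: indeg[5]->0 | ready=[5] | order so far=[0, 1, 2, 6, 4, 3, 7]
  pop 5: no out-edges | ready=[] | order so far=[0, 1, 2, 6, 4, 3, 7, 5]
  Result: [0, 1, 2, 6, 4, 3, 7, 5]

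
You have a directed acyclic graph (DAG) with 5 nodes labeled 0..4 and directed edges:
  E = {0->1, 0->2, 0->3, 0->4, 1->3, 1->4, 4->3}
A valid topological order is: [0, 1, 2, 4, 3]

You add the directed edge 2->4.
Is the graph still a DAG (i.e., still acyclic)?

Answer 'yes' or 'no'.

Answer: yes

Derivation:
Given toposort: [0, 1, 2, 4, 3]
Position of 2: index 2; position of 4: index 3
New edge 2->4: forward
Forward edge: respects the existing order. Still a DAG, same toposort still valid.
Still a DAG? yes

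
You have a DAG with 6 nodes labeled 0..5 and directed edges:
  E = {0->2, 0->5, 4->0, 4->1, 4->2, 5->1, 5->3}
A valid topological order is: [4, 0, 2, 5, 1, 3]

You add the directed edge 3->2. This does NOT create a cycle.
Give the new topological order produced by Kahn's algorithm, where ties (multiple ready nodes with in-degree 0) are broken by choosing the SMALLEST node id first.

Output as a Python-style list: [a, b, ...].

Old toposort: [4, 0, 2, 5, 1, 3]
Added edge: 3->2
Position of 3 (5) > position of 2 (2). Must reorder: 3 must now come before 2.
Run Kahn's algorithm (break ties by smallest node id):
  initial in-degrees: [1, 2, 3, 1, 0, 1]
  ready (indeg=0): [4]
  pop 4: indeg[0]->0; indeg[1]->1; indeg[2]->2 | ready=[0] | order so far=[4]
  pop 0: indeg[2]->1; indeg[5]->0 | ready=[5] | order so far=[4, 0]
  pop 5: indeg[1]->0; indeg[3]->0 | ready=[1, 3] | order so far=[4, 0, 5]
  pop 1: no out-edges | ready=[3] | order so far=[4, 0, 5, 1]
  pop 3: indeg[2]->0 | ready=[2] | order so far=[4, 0, 5, 1, 3]
  pop 2: no out-edges | ready=[] | order so far=[4, 0, 5, 1, 3, 2]
  Result: [4, 0, 5, 1, 3, 2]

Answer: [4, 0, 5, 1, 3, 2]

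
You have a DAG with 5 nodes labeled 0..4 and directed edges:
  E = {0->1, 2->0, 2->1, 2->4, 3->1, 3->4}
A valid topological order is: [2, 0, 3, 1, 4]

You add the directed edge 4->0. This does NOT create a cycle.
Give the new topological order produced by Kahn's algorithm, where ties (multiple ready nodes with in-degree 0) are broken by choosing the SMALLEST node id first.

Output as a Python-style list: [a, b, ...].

Old toposort: [2, 0, 3, 1, 4]
Added edge: 4->0
Position of 4 (4) > position of 0 (1). Must reorder: 4 must now come before 0.
Run Kahn's algorithm (break ties by smallest node id):
  initial in-degrees: [2, 3, 0, 0, 2]
  ready (indeg=0): [2, 3]
  pop 2: indeg[0]->1; indeg[1]->2; indeg[4]->1 | ready=[3] | order so far=[2]
  pop 3: indeg[1]->1; indeg[4]->0 | ready=[4] | order so far=[2, 3]
  pop 4: indeg[0]->0 | ready=[0] | order so far=[2, 3, 4]
  pop 0: indeg[1]->0 | ready=[1] | order so far=[2, 3, 4, 0]
  pop 1: no out-edges | ready=[] | order so far=[2, 3, 4, 0, 1]
  Result: [2, 3, 4, 0, 1]

Answer: [2, 3, 4, 0, 1]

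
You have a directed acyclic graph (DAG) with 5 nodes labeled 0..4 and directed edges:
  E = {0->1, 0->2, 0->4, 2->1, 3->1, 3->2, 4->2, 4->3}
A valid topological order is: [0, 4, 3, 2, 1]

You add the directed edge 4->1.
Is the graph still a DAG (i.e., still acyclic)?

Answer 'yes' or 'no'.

Answer: yes

Derivation:
Given toposort: [0, 4, 3, 2, 1]
Position of 4: index 1; position of 1: index 4
New edge 4->1: forward
Forward edge: respects the existing order. Still a DAG, same toposort still valid.
Still a DAG? yes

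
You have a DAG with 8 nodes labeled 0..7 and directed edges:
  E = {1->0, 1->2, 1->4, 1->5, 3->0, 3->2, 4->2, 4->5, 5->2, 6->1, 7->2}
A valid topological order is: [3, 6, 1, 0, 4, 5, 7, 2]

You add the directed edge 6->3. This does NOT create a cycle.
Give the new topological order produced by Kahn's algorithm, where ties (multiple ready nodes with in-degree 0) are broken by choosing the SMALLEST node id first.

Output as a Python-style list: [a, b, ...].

Answer: [6, 1, 3, 0, 4, 5, 7, 2]

Derivation:
Old toposort: [3, 6, 1, 0, 4, 5, 7, 2]
Added edge: 6->3
Position of 6 (1) > position of 3 (0). Must reorder: 6 must now come before 3.
Run Kahn's algorithm (break ties by smallest node id):
  initial in-degrees: [2, 1, 5, 1, 1, 2, 0, 0]
  ready (indeg=0): [6, 7]
  pop 6: indeg[1]->0; indeg[3]->0 | ready=[1, 3, 7] | order so far=[6]
  pop 1: indeg[0]->1; indeg[2]->4; indeg[4]->0; indeg[5]->1 | ready=[3, 4, 7] | order so far=[6, 1]
  pop 3: indeg[0]->0; indeg[2]->3 | ready=[0, 4, 7] | order so far=[6, 1, 3]
  pop 0: no out-edges | ready=[4, 7] | order so far=[6, 1, 3, 0]
  pop 4: indeg[2]->2; indeg[5]->0 | ready=[5, 7] | order so far=[6, 1, 3, 0, 4]
  pop 5: indeg[2]->1 | ready=[7] | order so far=[6, 1, 3, 0, 4, 5]
  pop 7: indeg[2]->0 | ready=[2] | order so far=[6, 1, 3, 0, 4, 5, 7]
  pop 2: no out-edges | ready=[] | order so far=[6, 1, 3, 0, 4, 5, 7, 2]
  Result: [6, 1, 3, 0, 4, 5, 7, 2]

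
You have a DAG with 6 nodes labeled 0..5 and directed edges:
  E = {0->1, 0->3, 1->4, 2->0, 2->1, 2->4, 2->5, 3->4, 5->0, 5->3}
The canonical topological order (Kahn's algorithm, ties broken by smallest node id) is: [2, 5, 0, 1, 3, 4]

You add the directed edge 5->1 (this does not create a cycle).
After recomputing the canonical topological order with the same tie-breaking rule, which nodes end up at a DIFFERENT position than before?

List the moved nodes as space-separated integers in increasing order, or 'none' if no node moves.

Old toposort: [2, 5, 0, 1, 3, 4]
Added edge 5->1
Recompute Kahn (smallest-id tiebreak):
  initial in-degrees: [2, 3, 0, 2, 3, 1]
  ready (indeg=0): [2]
  pop 2: indeg[0]->1; indeg[1]->2; indeg[4]->2; indeg[5]->0 | ready=[5] | order so far=[2]
  pop 5: indeg[0]->0; indeg[1]->1; indeg[3]->1 | ready=[0] | order so far=[2, 5]
  pop 0: indeg[1]->0; indeg[3]->0 | ready=[1, 3] | order so far=[2, 5, 0]
  pop 1: indeg[4]->1 | ready=[3] | order so far=[2, 5, 0, 1]
  pop 3: indeg[4]->0 | ready=[4] | order so far=[2, 5, 0, 1, 3]
  pop 4: no out-edges | ready=[] | order so far=[2, 5, 0, 1, 3, 4]
New canonical toposort: [2, 5, 0, 1, 3, 4]
Compare positions:
  Node 0: index 2 -> 2 (same)
  Node 1: index 3 -> 3 (same)
  Node 2: index 0 -> 0 (same)
  Node 3: index 4 -> 4 (same)
  Node 4: index 5 -> 5 (same)
  Node 5: index 1 -> 1 (same)
Nodes that changed position: none

Answer: none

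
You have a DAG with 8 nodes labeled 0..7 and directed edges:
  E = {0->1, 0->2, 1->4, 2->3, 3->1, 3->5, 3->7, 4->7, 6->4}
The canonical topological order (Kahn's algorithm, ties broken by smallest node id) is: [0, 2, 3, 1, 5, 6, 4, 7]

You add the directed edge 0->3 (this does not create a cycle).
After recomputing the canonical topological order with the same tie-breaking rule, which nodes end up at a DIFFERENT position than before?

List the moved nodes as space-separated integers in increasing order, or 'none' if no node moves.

Answer: none

Derivation:
Old toposort: [0, 2, 3, 1, 5, 6, 4, 7]
Added edge 0->3
Recompute Kahn (smallest-id tiebreak):
  initial in-degrees: [0, 2, 1, 2, 2, 1, 0, 2]
  ready (indeg=0): [0, 6]
  pop 0: indeg[1]->1; indeg[2]->0; indeg[3]->1 | ready=[2, 6] | order so far=[0]
  pop 2: indeg[3]->0 | ready=[3, 6] | order so far=[0, 2]
  pop 3: indeg[1]->0; indeg[5]->0; indeg[7]->1 | ready=[1, 5, 6] | order so far=[0, 2, 3]
  pop 1: indeg[4]->1 | ready=[5, 6] | order so far=[0, 2, 3, 1]
  pop 5: no out-edges | ready=[6] | order so far=[0, 2, 3, 1, 5]
  pop 6: indeg[4]->0 | ready=[4] | order so far=[0, 2, 3, 1, 5, 6]
  pop 4: indeg[7]->0 | ready=[7] | order so far=[0, 2, 3, 1, 5, 6, 4]
  pop 7: no out-edges | ready=[] | order so far=[0, 2, 3, 1, 5, 6, 4, 7]
New canonical toposort: [0, 2, 3, 1, 5, 6, 4, 7]
Compare positions:
  Node 0: index 0 -> 0 (same)
  Node 1: index 3 -> 3 (same)
  Node 2: index 1 -> 1 (same)
  Node 3: index 2 -> 2 (same)
  Node 4: index 6 -> 6 (same)
  Node 5: index 4 -> 4 (same)
  Node 6: index 5 -> 5 (same)
  Node 7: index 7 -> 7 (same)
Nodes that changed position: none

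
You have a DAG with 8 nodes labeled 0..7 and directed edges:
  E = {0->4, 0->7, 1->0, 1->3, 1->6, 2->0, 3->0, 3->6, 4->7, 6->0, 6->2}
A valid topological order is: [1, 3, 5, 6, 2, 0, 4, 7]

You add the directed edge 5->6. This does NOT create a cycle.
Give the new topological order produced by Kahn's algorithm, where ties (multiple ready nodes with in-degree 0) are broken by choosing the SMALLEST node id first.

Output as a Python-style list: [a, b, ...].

Answer: [1, 3, 5, 6, 2, 0, 4, 7]

Derivation:
Old toposort: [1, 3, 5, 6, 2, 0, 4, 7]
Added edge: 5->6
Position of 5 (2) < position of 6 (3). Old order still valid.
Run Kahn's algorithm (break ties by smallest node id):
  initial in-degrees: [4, 0, 1, 1, 1, 0, 3, 2]
  ready (indeg=0): [1, 5]
  pop 1: indeg[0]->3; indeg[3]->0; indeg[6]->2 | ready=[3, 5] | order so far=[1]
  pop 3: indeg[0]->2; indeg[6]->1 | ready=[5] | order so far=[1, 3]
  pop 5: indeg[6]->0 | ready=[6] | order so far=[1, 3, 5]
  pop 6: indeg[0]->1; indeg[2]->0 | ready=[2] | order so far=[1, 3, 5, 6]
  pop 2: indeg[0]->0 | ready=[0] | order so far=[1, 3, 5, 6, 2]
  pop 0: indeg[4]->0; indeg[7]->1 | ready=[4] | order so far=[1, 3, 5, 6, 2, 0]
  pop 4: indeg[7]->0 | ready=[7] | order so far=[1, 3, 5, 6, 2, 0, 4]
  pop 7: no out-edges | ready=[] | order so far=[1, 3, 5, 6, 2, 0, 4, 7]
  Result: [1, 3, 5, 6, 2, 0, 4, 7]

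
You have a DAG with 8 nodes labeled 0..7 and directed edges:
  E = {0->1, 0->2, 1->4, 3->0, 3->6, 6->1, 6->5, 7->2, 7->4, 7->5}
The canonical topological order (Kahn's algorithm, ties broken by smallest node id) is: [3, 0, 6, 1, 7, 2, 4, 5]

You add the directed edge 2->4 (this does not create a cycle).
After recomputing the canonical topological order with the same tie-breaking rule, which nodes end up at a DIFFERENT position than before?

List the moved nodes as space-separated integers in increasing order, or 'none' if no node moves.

Old toposort: [3, 0, 6, 1, 7, 2, 4, 5]
Added edge 2->4
Recompute Kahn (smallest-id tiebreak):
  initial in-degrees: [1, 2, 2, 0, 3, 2, 1, 0]
  ready (indeg=0): [3, 7]
  pop 3: indeg[0]->0; indeg[6]->0 | ready=[0, 6, 7] | order so far=[3]
  pop 0: indeg[1]->1; indeg[2]->1 | ready=[6, 7] | order so far=[3, 0]
  pop 6: indeg[1]->0; indeg[5]->1 | ready=[1, 7] | order so far=[3, 0, 6]
  pop 1: indeg[4]->2 | ready=[7] | order so far=[3, 0, 6, 1]
  pop 7: indeg[2]->0; indeg[4]->1; indeg[5]->0 | ready=[2, 5] | order so far=[3, 0, 6, 1, 7]
  pop 2: indeg[4]->0 | ready=[4, 5] | order so far=[3, 0, 6, 1, 7, 2]
  pop 4: no out-edges | ready=[5] | order so far=[3, 0, 6, 1, 7, 2, 4]
  pop 5: no out-edges | ready=[] | order so far=[3, 0, 6, 1, 7, 2, 4, 5]
New canonical toposort: [3, 0, 6, 1, 7, 2, 4, 5]
Compare positions:
  Node 0: index 1 -> 1 (same)
  Node 1: index 3 -> 3 (same)
  Node 2: index 5 -> 5 (same)
  Node 3: index 0 -> 0 (same)
  Node 4: index 6 -> 6 (same)
  Node 5: index 7 -> 7 (same)
  Node 6: index 2 -> 2 (same)
  Node 7: index 4 -> 4 (same)
Nodes that changed position: none

Answer: none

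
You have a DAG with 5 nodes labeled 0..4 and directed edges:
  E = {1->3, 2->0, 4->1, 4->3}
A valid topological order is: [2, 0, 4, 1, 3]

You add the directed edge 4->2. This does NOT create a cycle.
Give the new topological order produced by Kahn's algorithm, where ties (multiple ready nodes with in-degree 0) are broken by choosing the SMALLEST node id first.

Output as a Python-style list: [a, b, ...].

Old toposort: [2, 0, 4, 1, 3]
Added edge: 4->2
Position of 4 (2) > position of 2 (0). Must reorder: 4 must now come before 2.
Run Kahn's algorithm (break ties by smallest node id):
  initial in-degrees: [1, 1, 1, 2, 0]
  ready (indeg=0): [4]
  pop 4: indeg[1]->0; indeg[2]->0; indeg[3]->1 | ready=[1, 2] | order so far=[4]
  pop 1: indeg[3]->0 | ready=[2, 3] | order so far=[4, 1]
  pop 2: indeg[0]->0 | ready=[0, 3] | order so far=[4, 1, 2]
  pop 0: no out-edges | ready=[3] | order so far=[4, 1, 2, 0]
  pop 3: no out-edges | ready=[] | order so far=[4, 1, 2, 0, 3]
  Result: [4, 1, 2, 0, 3]

Answer: [4, 1, 2, 0, 3]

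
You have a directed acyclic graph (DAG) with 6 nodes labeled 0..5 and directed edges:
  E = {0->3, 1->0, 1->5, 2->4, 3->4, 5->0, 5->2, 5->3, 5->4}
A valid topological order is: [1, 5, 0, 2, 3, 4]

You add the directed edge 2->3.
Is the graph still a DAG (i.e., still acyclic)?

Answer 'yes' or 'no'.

Answer: yes

Derivation:
Given toposort: [1, 5, 0, 2, 3, 4]
Position of 2: index 3; position of 3: index 4
New edge 2->3: forward
Forward edge: respects the existing order. Still a DAG, same toposort still valid.
Still a DAG? yes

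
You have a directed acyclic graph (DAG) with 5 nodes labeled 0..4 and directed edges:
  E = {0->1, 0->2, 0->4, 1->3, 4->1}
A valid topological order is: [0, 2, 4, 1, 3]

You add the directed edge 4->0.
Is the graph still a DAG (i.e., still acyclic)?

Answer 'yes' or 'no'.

Answer: no

Derivation:
Given toposort: [0, 2, 4, 1, 3]
Position of 4: index 2; position of 0: index 0
New edge 4->0: backward (u after v in old order)
Backward edge: old toposort is now invalid. Check if this creates a cycle.
Does 0 already reach 4? Reachable from 0: [0, 1, 2, 3, 4]. YES -> cycle!
Still a DAG? no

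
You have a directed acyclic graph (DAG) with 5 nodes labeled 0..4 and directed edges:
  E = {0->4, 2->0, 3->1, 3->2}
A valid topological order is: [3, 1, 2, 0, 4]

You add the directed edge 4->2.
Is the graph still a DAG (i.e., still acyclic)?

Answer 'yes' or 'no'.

Given toposort: [3, 1, 2, 0, 4]
Position of 4: index 4; position of 2: index 2
New edge 4->2: backward (u after v in old order)
Backward edge: old toposort is now invalid. Check if this creates a cycle.
Does 2 already reach 4? Reachable from 2: [0, 2, 4]. YES -> cycle!
Still a DAG? no

Answer: no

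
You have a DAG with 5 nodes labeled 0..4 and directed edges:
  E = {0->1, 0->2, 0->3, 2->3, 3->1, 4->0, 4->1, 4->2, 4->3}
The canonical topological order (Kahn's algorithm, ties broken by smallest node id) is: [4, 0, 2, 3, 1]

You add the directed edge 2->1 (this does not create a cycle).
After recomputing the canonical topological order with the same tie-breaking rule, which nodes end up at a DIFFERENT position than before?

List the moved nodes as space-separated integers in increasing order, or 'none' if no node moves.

Answer: none

Derivation:
Old toposort: [4, 0, 2, 3, 1]
Added edge 2->1
Recompute Kahn (smallest-id tiebreak):
  initial in-degrees: [1, 4, 2, 3, 0]
  ready (indeg=0): [4]
  pop 4: indeg[0]->0; indeg[1]->3; indeg[2]->1; indeg[3]->2 | ready=[0] | order so far=[4]
  pop 0: indeg[1]->2; indeg[2]->0; indeg[3]->1 | ready=[2] | order so far=[4, 0]
  pop 2: indeg[1]->1; indeg[3]->0 | ready=[3] | order so far=[4, 0, 2]
  pop 3: indeg[1]->0 | ready=[1] | order so far=[4, 0, 2, 3]
  pop 1: no out-edges | ready=[] | order so far=[4, 0, 2, 3, 1]
New canonical toposort: [4, 0, 2, 3, 1]
Compare positions:
  Node 0: index 1 -> 1 (same)
  Node 1: index 4 -> 4 (same)
  Node 2: index 2 -> 2 (same)
  Node 3: index 3 -> 3 (same)
  Node 4: index 0 -> 0 (same)
Nodes that changed position: none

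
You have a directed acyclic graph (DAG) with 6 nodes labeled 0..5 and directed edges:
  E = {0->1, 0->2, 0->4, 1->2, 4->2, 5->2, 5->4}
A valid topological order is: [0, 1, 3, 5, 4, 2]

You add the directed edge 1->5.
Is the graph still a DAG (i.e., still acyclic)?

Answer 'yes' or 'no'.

Given toposort: [0, 1, 3, 5, 4, 2]
Position of 1: index 1; position of 5: index 3
New edge 1->5: forward
Forward edge: respects the existing order. Still a DAG, same toposort still valid.
Still a DAG? yes

Answer: yes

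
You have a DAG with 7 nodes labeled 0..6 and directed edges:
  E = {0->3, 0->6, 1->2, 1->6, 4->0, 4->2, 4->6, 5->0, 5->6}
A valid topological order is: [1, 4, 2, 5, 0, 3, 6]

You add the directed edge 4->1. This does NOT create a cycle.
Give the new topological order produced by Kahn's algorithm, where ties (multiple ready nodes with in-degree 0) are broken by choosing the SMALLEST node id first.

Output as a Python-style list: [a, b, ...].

Answer: [4, 1, 2, 5, 0, 3, 6]

Derivation:
Old toposort: [1, 4, 2, 5, 0, 3, 6]
Added edge: 4->1
Position of 4 (1) > position of 1 (0). Must reorder: 4 must now come before 1.
Run Kahn's algorithm (break ties by smallest node id):
  initial in-degrees: [2, 1, 2, 1, 0, 0, 4]
  ready (indeg=0): [4, 5]
  pop 4: indeg[0]->1; indeg[1]->0; indeg[2]->1; indeg[6]->3 | ready=[1, 5] | order so far=[4]
  pop 1: indeg[2]->0; indeg[6]->2 | ready=[2, 5] | order so far=[4, 1]
  pop 2: no out-edges | ready=[5] | order so far=[4, 1, 2]
  pop 5: indeg[0]->0; indeg[6]->1 | ready=[0] | order so far=[4, 1, 2, 5]
  pop 0: indeg[3]->0; indeg[6]->0 | ready=[3, 6] | order so far=[4, 1, 2, 5, 0]
  pop 3: no out-edges | ready=[6] | order so far=[4, 1, 2, 5, 0, 3]
  pop 6: no out-edges | ready=[] | order so far=[4, 1, 2, 5, 0, 3, 6]
  Result: [4, 1, 2, 5, 0, 3, 6]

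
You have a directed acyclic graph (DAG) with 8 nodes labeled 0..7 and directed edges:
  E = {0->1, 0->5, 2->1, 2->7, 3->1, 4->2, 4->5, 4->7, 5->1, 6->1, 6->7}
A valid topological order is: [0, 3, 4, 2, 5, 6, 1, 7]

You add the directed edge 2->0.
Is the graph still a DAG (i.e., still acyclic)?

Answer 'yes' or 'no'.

Given toposort: [0, 3, 4, 2, 5, 6, 1, 7]
Position of 2: index 3; position of 0: index 0
New edge 2->0: backward (u after v in old order)
Backward edge: old toposort is now invalid. Check if this creates a cycle.
Does 0 already reach 2? Reachable from 0: [0, 1, 5]. NO -> still a DAG (reorder needed).
Still a DAG? yes

Answer: yes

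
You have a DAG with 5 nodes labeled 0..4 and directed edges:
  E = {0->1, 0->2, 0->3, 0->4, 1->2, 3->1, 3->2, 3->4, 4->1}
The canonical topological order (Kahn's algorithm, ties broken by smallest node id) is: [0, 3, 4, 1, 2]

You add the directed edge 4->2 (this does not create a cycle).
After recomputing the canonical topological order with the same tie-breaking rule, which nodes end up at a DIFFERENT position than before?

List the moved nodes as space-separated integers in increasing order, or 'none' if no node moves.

Old toposort: [0, 3, 4, 1, 2]
Added edge 4->2
Recompute Kahn (smallest-id tiebreak):
  initial in-degrees: [0, 3, 4, 1, 2]
  ready (indeg=0): [0]
  pop 0: indeg[1]->2; indeg[2]->3; indeg[3]->0; indeg[4]->1 | ready=[3] | order so far=[0]
  pop 3: indeg[1]->1; indeg[2]->2; indeg[4]->0 | ready=[4] | order so far=[0, 3]
  pop 4: indeg[1]->0; indeg[2]->1 | ready=[1] | order so far=[0, 3, 4]
  pop 1: indeg[2]->0 | ready=[2] | order so far=[0, 3, 4, 1]
  pop 2: no out-edges | ready=[] | order so far=[0, 3, 4, 1, 2]
New canonical toposort: [0, 3, 4, 1, 2]
Compare positions:
  Node 0: index 0 -> 0 (same)
  Node 1: index 3 -> 3 (same)
  Node 2: index 4 -> 4 (same)
  Node 3: index 1 -> 1 (same)
  Node 4: index 2 -> 2 (same)
Nodes that changed position: none

Answer: none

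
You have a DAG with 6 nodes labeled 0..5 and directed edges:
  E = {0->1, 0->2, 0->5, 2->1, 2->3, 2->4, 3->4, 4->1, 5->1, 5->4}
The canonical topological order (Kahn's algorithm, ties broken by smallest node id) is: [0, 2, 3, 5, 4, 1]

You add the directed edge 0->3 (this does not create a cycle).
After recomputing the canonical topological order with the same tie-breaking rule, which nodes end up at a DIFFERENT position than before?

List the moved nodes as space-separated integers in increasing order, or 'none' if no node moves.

Answer: none

Derivation:
Old toposort: [0, 2, 3, 5, 4, 1]
Added edge 0->3
Recompute Kahn (smallest-id tiebreak):
  initial in-degrees: [0, 4, 1, 2, 3, 1]
  ready (indeg=0): [0]
  pop 0: indeg[1]->3; indeg[2]->0; indeg[3]->1; indeg[5]->0 | ready=[2, 5] | order so far=[0]
  pop 2: indeg[1]->2; indeg[3]->0; indeg[4]->2 | ready=[3, 5] | order so far=[0, 2]
  pop 3: indeg[4]->1 | ready=[5] | order so far=[0, 2, 3]
  pop 5: indeg[1]->1; indeg[4]->0 | ready=[4] | order so far=[0, 2, 3, 5]
  pop 4: indeg[1]->0 | ready=[1] | order so far=[0, 2, 3, 5, 4]
  pop 1: no out-edges | ready=[] | order so far=[0, 2, 3, 5, 4, 1]
New canonical toposort: [0, 2, 3, 5, 4, 1]
Compare positions:
  Node 0: index 0 -> 0 (same)
  Node 1: index 5 -> 5 (same)
  Node 2: index 1 -> 1 (same)
  Node 3: index 2 -> 2 (same)
  Node 4: index 4 -> 4 (same)
  Node 5: index 3 -> 3 (same)
Nodes that changed position: none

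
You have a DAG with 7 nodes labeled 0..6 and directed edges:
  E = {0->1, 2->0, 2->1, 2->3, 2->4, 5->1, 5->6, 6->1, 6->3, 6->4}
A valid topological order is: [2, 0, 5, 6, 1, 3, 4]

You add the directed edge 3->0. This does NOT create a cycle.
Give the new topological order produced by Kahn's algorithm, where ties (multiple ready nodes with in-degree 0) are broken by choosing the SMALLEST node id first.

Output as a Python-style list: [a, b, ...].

Old toposort: [2, 0, 5, 6, 1, 3, 4]
Added edge: 3->0
Position of 3 (5) > position of 0 (1). Must reorder: 3 must now come before 0.
Run Kahn's algorithm (break ties by smallest node id):
  initial in-degrees: [2, 4, 0, 2, 2, 0, 1]
  ready (indeg=0): [2, 5]
  pop 2: indeg[0]->1; indeg[1]->3; indeg[3]->1; indeg[4]->1 | ready=[5] | order so far=[2]
  pop 5: indeg[1]->2; indeg[6]->0 | ready=[6] | order so far=[2, 5]
  pop 6: indeg[1]->1; indeg[3]->0; indeg[4]->0 | ready=[3, 4] | order so far=[2, 5, 6]
  pop 3: indeg[0]->0 | ready=[0, 4] | order so far=[2, 5, 6, 3]
  pop 0: indeg[1]->0 | ready=[1, 4] | order so far=[2, 5, 6, 3, 0]
  pop 1: no out-edges | ready=[4] | order so far=[2, 5, 6, 3, 0, 1]
  pop 4: no out-edges | ready=[] | order so far=[2, 5, 6, 3, 0, 1, 4]
  Result: [2, 5, 6, 3, 0, 1, 4]

Answer: [2, 5, 6, 3, 0, 1, 4]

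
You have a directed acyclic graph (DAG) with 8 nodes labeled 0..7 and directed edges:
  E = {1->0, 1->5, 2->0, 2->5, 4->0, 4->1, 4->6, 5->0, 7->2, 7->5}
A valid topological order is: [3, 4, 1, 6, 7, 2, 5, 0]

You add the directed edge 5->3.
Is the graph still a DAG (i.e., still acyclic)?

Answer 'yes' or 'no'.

Given toposort: [3, 4, 1, 6, 7, 2, 5, 0]
Position of 5: index 6; position of 3: index 0
New edge 5->3: backward (u after v in old order)
Backward edge: old toposort is now invalid. Check if this creates a cycle.
Does 3 already reach 5? Reachable from 3: [3]. NO -> still a DAG (reorder needed).
Still a DAG? yes

Answer: yes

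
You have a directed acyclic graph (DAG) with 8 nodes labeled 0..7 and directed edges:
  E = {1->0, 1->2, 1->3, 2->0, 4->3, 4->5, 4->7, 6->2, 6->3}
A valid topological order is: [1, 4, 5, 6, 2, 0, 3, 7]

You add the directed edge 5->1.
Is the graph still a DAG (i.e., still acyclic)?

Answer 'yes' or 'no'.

Answer: yes

Derivation:
Given toposort: [1, 4, 5, 6, 2, 0, 3, 7]
Position of 5: index 2; position of 1: index 0
New edge 5->1: backward (u after v in old order)
Backward edge: old toposort is now invalid. Check if this creates a cycle.
Does 1 already reach 5? Reachable from 1: [0, 1, 2, 3]. NO -> still a DAG (reorder needed).
Still a DAG? yes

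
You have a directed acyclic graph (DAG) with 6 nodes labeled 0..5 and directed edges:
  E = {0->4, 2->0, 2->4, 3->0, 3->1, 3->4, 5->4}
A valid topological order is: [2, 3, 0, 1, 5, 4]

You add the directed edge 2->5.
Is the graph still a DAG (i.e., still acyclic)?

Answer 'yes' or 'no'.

Answer: yes

Derivation:
Given toposort: [2, 3, 0, 1, 5, 4]
Position of 2: index 0; position of 5: index 4
New edge 2->5: forward
Forward edge: respects the existing order. Still a DAG, same toposort still valid.
Still a DAG? yes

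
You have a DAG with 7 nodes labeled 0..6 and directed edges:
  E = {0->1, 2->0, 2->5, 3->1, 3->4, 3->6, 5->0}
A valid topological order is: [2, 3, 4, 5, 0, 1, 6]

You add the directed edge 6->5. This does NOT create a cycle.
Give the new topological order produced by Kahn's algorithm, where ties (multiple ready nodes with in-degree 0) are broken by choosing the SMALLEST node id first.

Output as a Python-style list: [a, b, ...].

Old toposort: [2, 3, 4, 5, 0, 1, 6]
Added edge: 6->5
Position of 6 (6) > position of 5 (3). Must reorder: 6 must now come before 5.
Run Kahn's algorithm (break ties by smallest node id):
  initial in-degrees: [2, 2, 0, 0, 1, 2, 1]
  ready (indeg=0): [2, 3]
  pop 2: indeg[0]->1; indeg[5]->1 | ready=[3] | order so far=[2]
  pop 3: indeg[1]->1; indeg[4]->0; indeg[6]->0 | ready=[4, 6] | order so far=[2, 3]
  pop 4: no out-edges | ready=[6] | order so far=[2, 3, 4]
  pop 6: indeg[5]->0 | ready=[5] | order so far=[2, 3, 4, 6]
  pop 5: indeg[0]->0 | ready=[0] | order so far=[2, 3, 4, 6, 5]
  pop 0: indeg[1]->0 | ready=[1] | order so far=[2, 3, 4, 6, 5, 0]
  pop 1: no out-edges | ready=[] | order so far=[2, 3, 4, 6, 5, 0, 1]
  Result: [2, 3, 4, 6, 5, 0, 1]

Answer: [2, 3, 4, 6, 5, 0, 1]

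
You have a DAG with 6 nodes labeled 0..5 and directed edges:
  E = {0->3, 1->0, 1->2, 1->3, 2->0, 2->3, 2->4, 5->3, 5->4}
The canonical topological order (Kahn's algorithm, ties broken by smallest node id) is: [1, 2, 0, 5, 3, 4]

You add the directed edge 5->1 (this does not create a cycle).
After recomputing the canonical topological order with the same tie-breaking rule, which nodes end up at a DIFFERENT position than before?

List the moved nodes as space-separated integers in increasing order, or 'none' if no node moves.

Old toposort: [1, 2, 0, 5, 3, 4]
Added edge 5->1
Recompute Kahn (smallest-id tiebreak):
  initial in-degrees: [2, 1, 1, 4, 2, 0]
  ready (indeg=0): [5]
  pop 5: indeg[1]->0; indeg[3]->3; indeg[4]->1 | ready=[1] | order so far=[5]
  pop 1: indeg[0]->1; indeg[2]->0; indeg[3]->2 | ready=[2] | order so far=[5, 1]
  pop 2: indeg[0]->0; indeg[3]->1; indeg[4]->0 | ready=[0, 4] | order so far=[5, 1, 2]
  pop 0: indeg[3]->0 | ready=[3, 4] | order so far=[5, 1, 2, 0]
  pop 3: no out-edges | ready=[4] | order so far=[5, 1, 2, 0, 3]
  pop 4: no out-edges | ready=[] | order so far=[5, 1, 2, 0, 3, 4]
New canonical toposort: [5, 1, 2, 0, 3, 4]
Compare positions:
  Node 0: index 2 -> 3 (moved)
  Node 1: index 0 -> 1 (moved)
  Node 2: index 1 -> 2 (moved)
  Node 3: index 4 -> 4 (same)
  Node 4: index 5 -> 5 (same)
  Node 5: index 3 -> 0 (moved)
Nodes that changed position: 0 1 2 5

Answer: 0 1 2 5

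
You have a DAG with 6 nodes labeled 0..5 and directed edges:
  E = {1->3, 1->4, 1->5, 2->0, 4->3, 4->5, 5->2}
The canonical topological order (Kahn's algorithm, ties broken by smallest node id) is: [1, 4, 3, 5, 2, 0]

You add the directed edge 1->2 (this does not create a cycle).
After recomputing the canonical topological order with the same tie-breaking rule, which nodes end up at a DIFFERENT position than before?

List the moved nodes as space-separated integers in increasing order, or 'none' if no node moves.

Old toposort: [1, 4, 3, 5, 2, 0]
Added edge 1->2
Recompute Kahn (smallest-id tiebreak):
  initial in-degrees: [1, 0, 2, 2, 1, 2]
  ready (indeg=0): [1]
  pop 1: indeg[2]->1; indeg[3]->1; indeg[4]->0; indeg[5]->1 | ready=[4] | order so far=[1]
  pop 4: indeg[3]->0; indeg[5]->0 | ready=[3, 5] | order so far=[1, 4]
  pop 3: no out-edges | ready=[5] | order so far=[1, 4, 3]
  pop 5: indeg[2]->0 | ready=[2] | order so far=[1, 4, 3, 5]
  pop 2: indeg[0]->0 | ready=[0] | order so far=[1, 4, 3, 5, 2]
  pop 0: no out-edges | ready=[] | order so far=[1, 4, 3, 5, 2, 0]
New canonical toposort: [1, 4, 3, 5, 2, 0]
Compare positions:
  Node 0: index 5 -> 5 (same)
  Node 1: index 0 -> 0 (same)
  Node 2: index 4 -> 4 (same)
  Node 3: index 2 -> 2 (same)
  Node 4: index 1 -> 1 (same)
  Node 5: index 3 -> 3 (same)
Nodes that changed position: none

Answer: none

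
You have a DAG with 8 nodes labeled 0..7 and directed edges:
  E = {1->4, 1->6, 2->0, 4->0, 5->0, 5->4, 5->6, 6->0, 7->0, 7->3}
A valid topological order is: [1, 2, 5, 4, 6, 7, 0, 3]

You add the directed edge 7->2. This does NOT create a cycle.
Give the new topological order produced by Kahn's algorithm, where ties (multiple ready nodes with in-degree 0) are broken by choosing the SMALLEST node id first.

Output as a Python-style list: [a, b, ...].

Answer: [1, 5, 4, 6, 7, 2, 0, 3]

Derivation:
Old toposort: [1, 2, 5, 4, 6, 7, 0, 3]
Added edge: 7->2
Position of 7 (5) > position of 2 (1). Must reorder: 7 must now come before 2.
Run Kahn's algorithm (break ties by smallest node id):
  initial in-degrees: [5, 0, 1, 1, 2, 0, 2, 0]
  ready (indeg=0): [1, 5, 7]
  pop 1: indeg[4]->1; indeg[6]->1 | ready=[5, 7] | order so far=[1]
  pop 5: indeg[0]->4; indeg[4]->0; indeg[6]->0 | ready=[4, 6, 7] | order so far=[1, 5]
  pop 4: indeg[0]->3 | ready=[6, 7] | order so far=[1, 5, 4]
  pop 6: indeg[0]->2 | ready=[7] | order so far=[1, 5, 4, 6]
  pop 7: indeg[0]->1; indeg[2]->0; indeg[3]->0 | ready=[2, 3] | order so far=[1, 5, 4, 6, 7]
  pop 2: indeg[0]->0 | ready=[0, 3] | order so far=[1, 5, 4, 6, 7, 2]
  pop 0: no out-edges | ready=[3] | order so far=[1, 5, 4, 6, 7, 2, 0]
  pop 3: no out-edges | ready=[] | order so far=[1, 5, 4, 6, 7, 2, 0, 3]
  Result: [1, 5, 4, 6, 7, 2, 0, 3]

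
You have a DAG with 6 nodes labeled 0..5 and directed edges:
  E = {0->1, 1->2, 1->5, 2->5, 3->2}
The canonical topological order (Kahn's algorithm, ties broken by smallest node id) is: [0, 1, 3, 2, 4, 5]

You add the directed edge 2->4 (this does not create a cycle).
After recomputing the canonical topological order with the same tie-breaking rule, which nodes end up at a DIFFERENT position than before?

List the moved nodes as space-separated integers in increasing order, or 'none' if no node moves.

Answer: none

Derivation:
Old toposort: [0, 1, 3, 2, 4, 5]
Added edge 2->4
Recompute Kahn (smallest-id tiebreak):
  initial in-degrees: [0, 1, 2, 0, 1, 2]
  ready (indeg=0): [0, 3]
  pop 0: indeg[1]->0 | ready=[1, 3] | order so far=[0]
  pop 1: indeg[2]->1; indeg[5]->1 | ready=[3] | order so far=[0, 1]
  pop 3: indeg[2]->0 | ready=[2] | order so far=[0, 1, 3]
  pop 2: indeg[4]->0; indeg[5]->0 | ready=[4, 5] | order so far=[0, 1, 3, 2]
  pop 4: no out-edges | ready=[5] | order so far=[0, 1, 3, 2, 4]
  pop 5: no out-edges | ready=[] | order so far=[0, 1, 3, 2, 4, 5]
New canonical toposort: [0, 1, 3, 2, 4, 5]
Compare positions:
  Node 0: index 0 -> 0 (same)
  Node 1: index 1 -> 1 (same)
  Node 2: index 3 -> 3 (same)
  Node 3: index 2 -> 2 (same)
  Node 4: index 4 -> 4 (same)
  Node 5: index 5 -> 5 (same)
Nodes that changed position: none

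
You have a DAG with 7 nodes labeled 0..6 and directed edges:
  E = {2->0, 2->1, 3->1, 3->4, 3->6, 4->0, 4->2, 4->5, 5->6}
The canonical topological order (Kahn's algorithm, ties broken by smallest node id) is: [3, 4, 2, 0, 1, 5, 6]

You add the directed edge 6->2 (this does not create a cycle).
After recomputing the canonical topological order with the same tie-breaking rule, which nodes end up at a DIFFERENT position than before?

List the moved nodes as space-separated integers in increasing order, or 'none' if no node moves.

Old toposort: [3, 4, 2, 0, 1, 5, 6]
Added edge 6->2
Recompute Kahn (smallest-id tiebreak):
  initial in-degrees: [2, 2, 2, 0, 1, 1, 2]
  ready (indeg=0): [3]
  pop 3: indeg[1]->1; indeg[4]->0; indeg[6]->1 | ready=[4] | order so far=[3]
  pop 4: indeg[0]->1; indeg[2]->1; indeg[5]->0 | ready=[5] | order so far=[3, 4]
  pop 5: indeg[6]->0 | ready=[6] | order so far=[3, 4, 5]
  pop 6: indeg[2]->0 | ready=[2] | order so far=[3, 4, 5, 6]
  pop 2: indeg[0]->0; indeg[1]->0 | ready=[0, 1] | order so far=[3, 4, 5, 6, 2]
  pop 0: no out-edges | ready=[1] | order so far=[3, 4, 5, 6, 2, 0]
  pop 1: no out-edges | ready=[] | order so far=[3, 4, 5, 6, 2, 0, 1]
New canonical toposort: [3, 4, 5, 6, 2, 0, 1]
Compare positions:
  Node 0: index 3 -> 5 (moved)
  Node 1: index 4 -> 6 (moved)
  Node 2: index 2 -> 4 (moved)
  Node 3: index 0 -> 0 (same)
  Node 4: index 1 -> 1 (same)
  Node 5: index 5 -> 2 (moved)
  Node 6: index 6 -> 3 (moved)
Nodes that changed position: 0 1 2 5 6

Answer: 0 1 2 5 6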